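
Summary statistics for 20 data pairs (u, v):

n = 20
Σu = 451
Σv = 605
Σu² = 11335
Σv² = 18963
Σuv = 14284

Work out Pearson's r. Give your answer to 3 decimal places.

r = (nΣuv − ΣuΣv) / √[(nΣu² − (Σu)²)(nΣv² − (Σv)²)]
Numerator: 20×14284 − 451×605 = 12825
Denominator: √[(226700 − 203401)(379260 − 366025)] = √[23299 × 13235] = 17560.2467
r = 12825 / 17560.2467 ≈ 0.730

0.730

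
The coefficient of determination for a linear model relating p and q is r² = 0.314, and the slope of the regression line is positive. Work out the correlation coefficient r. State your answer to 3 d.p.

|r| = √0.314 = 0.560
The association is positive, so r = 0.560.

0.560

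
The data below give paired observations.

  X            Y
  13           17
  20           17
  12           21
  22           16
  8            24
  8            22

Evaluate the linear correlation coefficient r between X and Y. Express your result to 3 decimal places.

n = 6, ΣX = 83, ΣY = 117, ΣX² = 1325, ΣY² = 2335, ΣXY = 1533
nΣXY − ΣXΣY = 9198 − 9711 = -513
nΣX² − (ΣX)² = 7950 − 6889 = 1061; nΣY² − (ΣY)² = 14010 − 13689 = 321
r = -513 / √(1061 × 321) = -513 / 583.5932 ≈ -0.879

-0.879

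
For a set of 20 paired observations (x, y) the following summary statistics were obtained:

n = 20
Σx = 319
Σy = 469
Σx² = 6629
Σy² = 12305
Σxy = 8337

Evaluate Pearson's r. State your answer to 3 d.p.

r = (nΣxy − ΣxΣy) / √[(nΣx² − (Σx)²)(nΣy² − (Σy)²)]
Numerator: 20×8337 − 319×469 = 17129
Denominator: √[(132580 − 101761)(246100 − 219961)] = √[30819 × 26139] = 28382.7032
r = 17129 / 28382.7032 ≈ 0.604

0.604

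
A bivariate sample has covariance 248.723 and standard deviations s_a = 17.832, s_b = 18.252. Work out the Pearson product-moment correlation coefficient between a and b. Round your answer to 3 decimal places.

0.764

r = Cov(a,b) / (s_a · s_b) = 248.723 / (17.832 × 18.252)
  = 248.723 / 325.4697 ≈ 0.764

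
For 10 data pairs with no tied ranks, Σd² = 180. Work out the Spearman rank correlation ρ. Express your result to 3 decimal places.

ρ = 1 − 6Σd² / [n(n²−1)] = 1 − 6×180 / (10×99)
  = 1 − 1080/990 = 1 − 1.0909 ≈ -0.091

-0.091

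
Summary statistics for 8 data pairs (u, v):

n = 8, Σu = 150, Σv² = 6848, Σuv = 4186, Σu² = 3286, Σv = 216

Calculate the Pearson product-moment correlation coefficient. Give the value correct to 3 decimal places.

r = (nΣuv − ΣuΣv) / √[(nΣu² − (Σu)²)(nΣv² − (Σv)²)]
Numerator: 8×4186 − 150×216 = 1088
Denominator: √[(26288 − 22500)(54784 − 46656)] = √[3788 × 8128] = 5548.7714
r = 1088 / 5548.7714 ≈ 0.196

0.196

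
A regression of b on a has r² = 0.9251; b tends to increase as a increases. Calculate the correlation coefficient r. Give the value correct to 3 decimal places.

|r| = √0.9251 = 0.962
The association is positive, so r = 0.962.

0.962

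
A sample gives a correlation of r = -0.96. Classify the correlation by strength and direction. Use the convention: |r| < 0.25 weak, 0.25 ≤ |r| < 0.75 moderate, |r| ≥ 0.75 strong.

strong negative

r = -0.96 < 0 so the relationship is negative.
|r| = 0.96, which falls in the strong range.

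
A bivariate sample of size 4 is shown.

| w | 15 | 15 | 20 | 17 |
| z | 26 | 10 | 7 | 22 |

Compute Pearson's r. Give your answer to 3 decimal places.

n = 4, Σw = 67, Σz = 65, Σw² = 1139, Σz² = 1309, Σwz = 1054
nΣwz − ΣwΣz = 4216 − 4355 = -139
nΣw² − (Σw)² = 4556 − 4489 = 67; nΣz² − (Σz)² = 5236 − 4225 = 1011
r = -139 / √(67 × 1011) = -139 / 260.2633 ≈ -0.534

-0.534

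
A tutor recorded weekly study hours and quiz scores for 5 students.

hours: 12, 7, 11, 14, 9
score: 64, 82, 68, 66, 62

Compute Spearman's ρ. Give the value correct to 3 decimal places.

Rank hours: 4, 1, 3, 5, 2
Rank score: 2, 5, 4, 3, 1
d = rank(hours) − rank(score): 2, -4, -1, 2, 1; Σd² = 26
ρ = 1 − 6Σd² / [n(n²−1)] = 1 − 6×26 / (5×24) = 1 − 156/120 ≈ -0.300

-0.300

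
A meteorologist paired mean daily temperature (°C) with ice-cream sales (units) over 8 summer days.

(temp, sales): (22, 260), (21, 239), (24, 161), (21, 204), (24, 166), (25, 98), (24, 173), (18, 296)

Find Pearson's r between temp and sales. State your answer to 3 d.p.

-0.902

n = 8, Σx = 179, Σy = 1597, Σx² = 4043, Σy² = 346963, Σxy = 34801
nΣxy − ΣxΣy = 278408 − 285863 = -7455
nΣx² − (Σx)² = 32344 − 32041 = 303; nΣy² − (Σy)² = 2775704 − 2550409 = 225295
r = -7455 / √(303 × 225295) = -7455 / 8262.2264 ≈ -0.902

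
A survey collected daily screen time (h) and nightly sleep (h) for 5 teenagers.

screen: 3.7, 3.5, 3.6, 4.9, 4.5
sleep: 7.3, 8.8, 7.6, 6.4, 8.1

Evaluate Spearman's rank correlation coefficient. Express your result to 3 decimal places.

-0.700

Rank screen: 3, 1, 2, 5, 4
Rank sleep: 2, 5, 3, 1, 4
d = rank(screen) − rank(sleep): 1, -4, -1, 4, 0; Σd² = 34
ρ = 1 − 6Σd² / [n(n²−1)] = 1 − 6×34 / (5×24) = 1 − 204/120 ≈ -0.700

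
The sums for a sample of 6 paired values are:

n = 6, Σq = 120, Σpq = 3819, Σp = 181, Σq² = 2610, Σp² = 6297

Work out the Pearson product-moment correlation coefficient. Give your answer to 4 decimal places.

0.4747

r = (nΣpq − ΣpΣq) / √[(nΣp² − (Σp)²)(nΣq² − (Σq)²)]
Numerator: 6×3819 − 181×120 = 1194
Denominator: √[(37782 − 32761)(15660 − 14400)] = √[5021 × 1260] = 2515.2455
r = 1194 / 2515.2455 ≈ 0.4747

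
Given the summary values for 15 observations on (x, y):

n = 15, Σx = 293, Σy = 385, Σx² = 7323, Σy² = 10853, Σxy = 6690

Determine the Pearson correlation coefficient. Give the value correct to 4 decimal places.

r = (nΣxy − ΣxΣy) / √[(nΣx² − (Σx)²)(nΣy² − (Σy)²)]
Numerator: 15×6690 − 293×385 = -12455
Denominator: √[(109845 − 85849)(162795 − 148225)] = √[23996 × 14570] = 18698.1742
r = -12455 / 18698.1742 ≈ -0.6661

-0.6661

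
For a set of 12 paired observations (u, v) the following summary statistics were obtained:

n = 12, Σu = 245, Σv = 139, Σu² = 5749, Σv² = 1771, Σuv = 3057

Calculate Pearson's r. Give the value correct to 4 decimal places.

0.6319

r = (nΣuv − ΣuΣv) / √[(nΣu² − (Σu)²)(nΣv² − (Σv)²)]
Numerator: 12×3057 − 245×139 = 2629
Denominator: √[(68988 − 60025)(21252 − 19321)] = √[8963 × 1931] = 4160.2347
r = 2629 / 4160.2347 ≈ 0.6319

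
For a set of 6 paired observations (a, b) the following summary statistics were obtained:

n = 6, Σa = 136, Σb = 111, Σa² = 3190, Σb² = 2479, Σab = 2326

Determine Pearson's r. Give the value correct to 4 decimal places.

r = (nΣab − ΣaΣb) / √[(nΣa² − (Σa)²)(nΣb² − (Σb)²)]
Numerator: 6×2326 − 136×111 = -1140
Denominator: √[(19140 − 18496)(14874 − 12321)] = √[644 × 2553] = 1282.2371
r = -1140 / 1282.2371 ≈ -0.8891

-0.8891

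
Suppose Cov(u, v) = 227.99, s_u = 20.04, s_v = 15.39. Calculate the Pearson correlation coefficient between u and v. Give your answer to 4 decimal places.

r = Cov(u,v) / (s_u · s_v) = 227.99 / (20.04 × 15.39)
  = 227.99 / 308.4156 ≈ 0.7392

0.7392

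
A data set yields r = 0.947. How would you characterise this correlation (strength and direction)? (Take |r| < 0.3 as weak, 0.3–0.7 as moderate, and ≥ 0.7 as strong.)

strong positive

r = 0.947 > 0 so the relationship is positive.
|r| = 0.947, which falls in the strong range.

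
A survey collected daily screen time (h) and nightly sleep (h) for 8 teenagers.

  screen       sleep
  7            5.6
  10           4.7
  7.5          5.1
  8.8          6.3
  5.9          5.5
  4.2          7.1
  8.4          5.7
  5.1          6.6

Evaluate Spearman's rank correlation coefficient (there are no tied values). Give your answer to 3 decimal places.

Rank screen: 4, 8, 5, 7, 3, 1, 6, 2
Rank sleep: 4, 1, 2, 6, 3, 8, 5, 7
d = rank(screen) − rank(sleep): 0, 7, 3, 1, 0, -7, 1, -5; Σd² = 134
ρ = 1 − 6Σd² / [n(n²−1)] = 1 − 6×134 / (8×63) = 1 − 804/504 ≈ -0.595

-0.595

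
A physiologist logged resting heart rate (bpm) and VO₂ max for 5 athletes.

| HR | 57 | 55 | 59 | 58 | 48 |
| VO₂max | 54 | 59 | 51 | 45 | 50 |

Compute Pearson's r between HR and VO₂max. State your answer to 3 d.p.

n = 5, Σx = 277, Σy = 259, Σx² = 15423, Σy² = 13523, Σxy = 14342
nΣxy − ΣxΣy = 71710 − 71743 = -33
nΣx² − (Σx)² = 77115 − 76729 = 386; nΣy² − (Σy)² = 67615 − 67081 = 534
r = -33 / √(386 × 534) = -33 / 454.0088 ≈ -0.073

-0.073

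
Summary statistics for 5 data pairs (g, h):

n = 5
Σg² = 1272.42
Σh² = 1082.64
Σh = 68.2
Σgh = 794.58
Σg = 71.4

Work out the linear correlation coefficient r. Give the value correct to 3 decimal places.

r = (nΣgh − ΣgΣh) / √[(nΣg² − (Σg)²)(nΣh² − (Σh)²)]
Numerator: 5×794.58 − 71.4×68.2 = -896.58
Denominator: √[(6362.1 − 5097.96)(5413.2 − 4651.24)] = √[1264.14 × 761.96] = 981.4398
r = -896.58 / 981.4398 ≈ -0.914

-0.914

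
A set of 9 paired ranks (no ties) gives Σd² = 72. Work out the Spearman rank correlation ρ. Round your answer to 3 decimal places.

0.400

ρ = 1 − 6Σd² / [n(n²−1)] = 1 − 6×72 / (9×80)
  = 1 − 432/720 = 1 − 0.6000 ≈ 0.400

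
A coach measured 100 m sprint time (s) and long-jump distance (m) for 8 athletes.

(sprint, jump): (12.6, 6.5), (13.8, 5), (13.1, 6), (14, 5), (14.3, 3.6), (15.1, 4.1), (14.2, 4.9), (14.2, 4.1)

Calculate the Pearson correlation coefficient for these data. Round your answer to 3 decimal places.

n = 8, Σx = 111.3, Σy = 39.2, Σx² = 1552.59, Σy² = 198.84, Σxy = 540.69
nΣxy − ΣxΣy = 4325.52 − 4362.96 = -37.44
nΣx² − (Σx)² = 12420.72 − 12387.69 = 33.03; nΣy² − (Σy)² = 1590.72 − 1536.64 = 54.08
r = -37.44 / √(33.03 × 54.08) = -37.44 / 42.2642 ≈ -0.886

-0.886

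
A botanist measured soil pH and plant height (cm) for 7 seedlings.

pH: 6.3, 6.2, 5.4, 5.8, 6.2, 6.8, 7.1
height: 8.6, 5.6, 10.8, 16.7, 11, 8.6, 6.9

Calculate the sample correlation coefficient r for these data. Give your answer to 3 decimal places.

-0.562

n = 7, Σx = 43.8, Σy = 68.2, Σx² = 276.02, Σy² = 743.42, Σxy = 419.75
nΣxy − ΣxΣy = 2938.25 − 2987.16 = -48.91
nΣx² − (Σx)² = 1932.14 − 1918.44 = 13.7; nΣy² − (Σy)² = 5203.94 − 4651.24 = 552.7
r = -48.91 / √(13.7 × 552.7) = -48.91 / 87.0172 ≈ -0.562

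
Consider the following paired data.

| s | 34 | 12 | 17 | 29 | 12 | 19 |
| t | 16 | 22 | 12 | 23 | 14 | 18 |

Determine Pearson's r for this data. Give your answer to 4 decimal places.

n = 6, Σs = 123, Σt = 105, Σs² = 2935, Σt² = 1933, Σst = 2189
nΣst − ΣsΣt = 13134 − 12915 = 219
nΣs² − (Σs)² = 17610 − 15129 = 2481; nΣt² − (Σt)² = 11598 − 11025 = 573
r = 219 / √(2481 × 573) = 219 / 1192.3141 ≈ 0.1837

0.1837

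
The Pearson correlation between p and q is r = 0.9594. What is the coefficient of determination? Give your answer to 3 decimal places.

r² = (0.9594)² = 0.920

0.920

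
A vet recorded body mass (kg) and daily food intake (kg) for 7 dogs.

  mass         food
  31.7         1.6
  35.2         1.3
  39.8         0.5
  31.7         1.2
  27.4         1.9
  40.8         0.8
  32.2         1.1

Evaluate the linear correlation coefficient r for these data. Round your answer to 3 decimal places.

n = 7, Σx = 238.8, Σy = 8.4, Σx² = 8285.1, Σy² = 11.4, Σxy = 274.54
nΣxy − ΣxΣy = 1921.78 − 2005.92 = -84.14
nΣx² − (Σx)² = 57995.7 − 57025.44 = 970.26; nΣy² − (Σy)² = 79.8 − 70.56 = 9.24
r = -84.14 / √(970.26 × 9.24) = -84.14 / 94.6848 ≈ -0.889

-0.889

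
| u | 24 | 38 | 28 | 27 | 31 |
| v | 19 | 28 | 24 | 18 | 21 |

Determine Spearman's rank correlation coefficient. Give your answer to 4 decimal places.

0.8000

Rank u: 1, 5, 3, 2, 4
Rank v: 2, 5, 4, 1, 3
d = rank(u) − rank(v): -1, 0, -1, 1, 1; Σd² = 4
ρ = 1 − 6Σd² / [n(n²−1)] = 1 − 6×4 / (5×24) = 1 − 24/120 ≈ 0.8000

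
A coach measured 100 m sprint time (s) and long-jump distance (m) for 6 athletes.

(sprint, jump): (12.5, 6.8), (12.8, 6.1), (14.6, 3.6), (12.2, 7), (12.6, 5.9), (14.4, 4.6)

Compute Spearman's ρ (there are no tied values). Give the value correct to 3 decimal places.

-0.943

Rank sprint: 2, 4, 6, 1, 3, 5
Rank jump: 5, 4, 1, 6, 3, 2
d = rank(sprint) − rank(jump): -3, 0, 5, -5, 0, 3; Σd² = 68
ρ = 1 − 6Σd² / [n(n²−1)] = 1 − 6×68 / (6×35) = 1 − 408/210 ≈ -0.943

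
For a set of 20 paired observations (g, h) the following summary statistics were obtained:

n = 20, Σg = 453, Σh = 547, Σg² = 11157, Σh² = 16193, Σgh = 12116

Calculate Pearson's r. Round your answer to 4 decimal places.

r = (nΣgh − ΣgΣh) / √[(nΣg² − (Σg)²)(nΣh² − (Σh)²)]
Numerator: 20×12116 − 453×547 = -5471
Denominator: √[(223140 − 205209)(323860 − 299209)] = √[17931 × 24651] = 21024.2023
r = -5471 / 21024.2023 ≈ -0.2602

-0.2602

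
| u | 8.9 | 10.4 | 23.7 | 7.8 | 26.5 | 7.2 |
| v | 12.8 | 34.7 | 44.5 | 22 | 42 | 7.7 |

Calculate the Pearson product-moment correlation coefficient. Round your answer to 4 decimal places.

n = 6, Σu = 84.5, Σv = 163.7, Σu² = 1563.99, Σv² = 5655.47, Σuv = 2869.49
nΣuv − ΣuΣv = 17216.94 − 13832.65 = 3384.29
nΣu² − (Σu)² = 9383.94 − 7140.25 = 2243.69; nΣv² − (Σv)² = 33932.82 − 26797.69 = 7135.13
r = 3384.29 / √(2243.69 × 7135.13) = 3384.29 / 4001.1273 ≈ 0.8458

0.8458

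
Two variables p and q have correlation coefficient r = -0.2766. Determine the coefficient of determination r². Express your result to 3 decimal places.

0.077

r² = (-0.2766)² = 0.077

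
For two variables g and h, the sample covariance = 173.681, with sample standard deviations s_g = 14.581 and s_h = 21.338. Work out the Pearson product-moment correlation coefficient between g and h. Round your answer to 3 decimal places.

0.558

r = Cov(g,h) / (s_g · s_h) = 173.681 / (14.581 × 21.338)
  = 173.681 / 311.1294 ≈ 0.558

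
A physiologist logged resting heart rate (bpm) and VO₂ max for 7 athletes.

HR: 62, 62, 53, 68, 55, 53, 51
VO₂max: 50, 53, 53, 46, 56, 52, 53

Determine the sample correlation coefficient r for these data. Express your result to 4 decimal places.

n = 7, Σx = 404, Σy = 363, Σx² = 23556, Σy² = 18883, Σxy = 20862
nΣxy − ΣxΣy = 146034 − 146652 = -618
nΣx² − (Σx)² = 164892 − 163216 = 1676; nΣy² − (Σy)² = 132181 − 131769 = 412
r = -618 / √(1676 × 412) = -618 / 830.9705 ≈ -0.7437

-0.7437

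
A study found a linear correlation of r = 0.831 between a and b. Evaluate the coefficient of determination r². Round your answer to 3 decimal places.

0.691

r² = (0.831)² = 0.691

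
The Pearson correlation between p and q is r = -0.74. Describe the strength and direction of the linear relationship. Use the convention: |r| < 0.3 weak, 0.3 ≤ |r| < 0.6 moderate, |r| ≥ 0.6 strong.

strong negative

r = -0.74 < 0 so the relationship is negative.
|r| = 0.74, which falls in the strong range.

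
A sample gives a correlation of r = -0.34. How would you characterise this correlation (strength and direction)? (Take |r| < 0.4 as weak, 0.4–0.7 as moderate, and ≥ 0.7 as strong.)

r = -0.34 < 0 so the relationship is negative.
|r| = 0.34, which falls in the weak range.

weak negative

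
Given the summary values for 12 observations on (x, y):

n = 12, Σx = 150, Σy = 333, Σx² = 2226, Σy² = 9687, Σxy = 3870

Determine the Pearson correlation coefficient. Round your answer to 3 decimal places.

r = (nΣxy − ΣxΣy) / √[(nΣx² − (Σx)²)(nΣy² − (Σy)²)]
Numerator: 12×3870 − 150×333 = -3510
Denominator: √[(26712 − 22500)(116244 − 110889)] = √[4212 × 5355] = 4749.2378
r = -3510 / 4749.2378 ≈ -0.739

-0.739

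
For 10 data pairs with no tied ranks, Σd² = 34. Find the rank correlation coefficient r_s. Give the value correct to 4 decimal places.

ρ = 1 − 6Σd² / [n(n²−1)] = 1 − 6×34 / (10×99)
  = 1 − 204/990 = 1 − 0.20606 ≈ 0.7939

0.7939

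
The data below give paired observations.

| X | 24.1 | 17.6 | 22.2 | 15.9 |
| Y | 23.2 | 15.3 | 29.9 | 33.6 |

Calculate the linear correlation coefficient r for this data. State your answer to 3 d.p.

-0.091

n = 4, ΣX = 79.8, ΣY = 102, ΣX² = 1636.22, ΣY² = 2795.3, ΣXY = 2026.42
nΣXY − ΣXΣY = 8105.68 − 8139.6 = -33.92
nΣX² − (ΣX)² = 6544.88 − 6368.04 = 176.84; nΣY² − (ΣY)² = 11181.2 − 10404 = 777.2
r = -33.92 / √(176.84 × 777.2) = -33.92 / 370.7291 ≈ -0.091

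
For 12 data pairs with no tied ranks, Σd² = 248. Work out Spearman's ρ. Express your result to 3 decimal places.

ρ = 1 − 6Σd² / [n(n²−1)] = 1 − 6×248 / (12×143)
  = 1 − 1488/1716 = 1 − 0.8671 ≈ 0.133

0.133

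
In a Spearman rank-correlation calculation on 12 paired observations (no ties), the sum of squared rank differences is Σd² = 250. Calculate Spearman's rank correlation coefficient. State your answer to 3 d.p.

ρ = 1 − 6Σd² / [n(n²−1)] = 1 − 6×250 / (12×143)
  = 1 − 1500/1716 = 1 − 0.8741 ≈ 0.126

0.126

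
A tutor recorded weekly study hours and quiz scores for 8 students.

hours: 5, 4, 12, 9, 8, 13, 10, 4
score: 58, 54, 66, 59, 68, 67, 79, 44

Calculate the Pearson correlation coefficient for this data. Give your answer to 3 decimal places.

n = 8, Σx = 65, Σy = 495, Σx² = 615, Σy² = 31407, Σxy = 4210
nΣxy − ΣxΣy = 33680 − 32175 = 1505
nΣx² − (Σx)² = 4920 − 4225 = 695; nΣy² − (Σy)² = 251256 − 245025 = 6231
r = 1505 / √(695 × 6231) = 1505 / 2080.9962 ≈ 0.723

0.723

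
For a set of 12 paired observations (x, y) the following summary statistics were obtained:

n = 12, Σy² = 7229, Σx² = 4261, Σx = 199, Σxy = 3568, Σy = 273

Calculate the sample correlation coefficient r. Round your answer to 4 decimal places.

-0.9698

r = (nΣxy − ΣxΣy) / √[(nΣx² − (Σx)²)(nΣy² − (Σy)²)]
Numerator: 12×3568 − 199×273 = -11511
Denominator: √[(51132 − 39601)(86748 − 74529)] = √[11531 × 12219] = 11870.0164
r = -11511 / 11870.0164 ≈ -0.9698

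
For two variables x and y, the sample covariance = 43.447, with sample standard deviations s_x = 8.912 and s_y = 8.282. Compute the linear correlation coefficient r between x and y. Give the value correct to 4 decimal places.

r = Cov(x,y) / (s_x · s_y) = 43.447 / (8.912 × 8.282)
  = 43.447 / 73.8092 ≈ 0.5886

0.5886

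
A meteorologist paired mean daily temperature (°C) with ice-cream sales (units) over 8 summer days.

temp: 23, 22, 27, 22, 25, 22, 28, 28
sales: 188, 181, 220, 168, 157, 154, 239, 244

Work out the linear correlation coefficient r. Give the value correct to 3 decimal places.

0.855

n = 8, Σx = 197, Σy = 1551, Σx² = 4903, Σy² = 309751, Σxy = 38779
nΣxy − ΣxΣy = 310232 − 305547 = 4685
nΣx² − (Σx)² = 39224 − 38809 = 415; nΣy² − (Σy)² = 2478008 − 2405601 = 72407
r = 4685 / √(415 × 72407) = 4685 / 5481.6882 ≈ 0.855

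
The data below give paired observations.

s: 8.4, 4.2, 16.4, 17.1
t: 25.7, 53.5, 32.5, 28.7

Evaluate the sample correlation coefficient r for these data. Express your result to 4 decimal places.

-0.6490

n = 4, Σs = 46.1, Σt = 140.4, Σs² = 649.57, Σt² = 5402.68, Σst = 1464.35
nΣst − ΣsΣt = 5857.4 − 6472.44 = -615.04
nΣs² − (Σs)² = 2598.28 − 2125.21 = 473.07; nΣt² − (Σt)² = 21610.72 − 19712.16 = 1898.56
r = -615.04 / √(473.07 × 1898.56) = -615.04 / 947.7087 ≈ -0.6490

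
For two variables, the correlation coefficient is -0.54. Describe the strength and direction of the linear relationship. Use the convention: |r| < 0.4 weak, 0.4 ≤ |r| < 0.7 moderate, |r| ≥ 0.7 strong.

r = -0.54 < 0 so the relationship is negative.
|r| = 0.54, which falls in the moderate range.

moderate negative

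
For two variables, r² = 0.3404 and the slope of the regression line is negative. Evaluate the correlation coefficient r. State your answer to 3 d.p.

-0.583

|r| = √0.3404 = 0.583
The association is negative, so r = −0.583.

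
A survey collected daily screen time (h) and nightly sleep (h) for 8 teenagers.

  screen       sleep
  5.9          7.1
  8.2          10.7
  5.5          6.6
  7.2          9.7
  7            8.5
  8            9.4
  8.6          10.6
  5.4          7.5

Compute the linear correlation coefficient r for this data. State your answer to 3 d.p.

0.947

n = 8, Σx = 55.8, Σy = 70.1, Σx² = 400.26, Σy² = 631.77, Σxy = 502.13
nΣxy − ΣxΣy = 4017.04 − 3911.58 = 105.46
nΣx² − (Σx)² = 3202.08 − 3113.64 = 88.44; nΣy² − (Σy)² = 5054.16 − 4914.01 = 140.15
r = 105.46 / √(88.44 × 140.15) = 105.46 / 111.3322 ≈ 0.947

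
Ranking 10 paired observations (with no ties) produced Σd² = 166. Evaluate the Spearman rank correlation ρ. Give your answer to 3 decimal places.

-0.006

ρ = 1 − 6Σd² / [n(n²−1)] = 1 − 6×166 / (10×99)
  = 1 − 996/990 = 1 − 1.0061 ≈ -0.006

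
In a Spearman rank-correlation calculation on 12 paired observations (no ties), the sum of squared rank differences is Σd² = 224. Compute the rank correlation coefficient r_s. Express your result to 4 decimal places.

ρ = 1 − 6Σd² / [n(n²−1)] = 1 − 6×224 / (12×143)
  = 1 − 1344/1716 = 1 − 0.78322 ≈ 0.2168

0.2168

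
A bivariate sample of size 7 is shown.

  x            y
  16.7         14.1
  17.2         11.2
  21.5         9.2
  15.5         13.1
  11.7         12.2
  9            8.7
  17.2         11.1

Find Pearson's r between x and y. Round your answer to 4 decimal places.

n = 7, Σx = 108.8, Σy = 79.6, Σx² = 1790.96, Σy² = 928.24, Σxy = 1240.92
nΣxy − ΣxΣy = 8686.44 − 8660.48 = 25.96
nΣx² − (Σx)² = 12536.72 − 11837.44 = 699.28; nΣy² − (Σy)² = 6497.68 − 6336.16 = 161.52
r = 25.96 / √(699.28 × 161.52) = 25.96 / 336.0769 ≈ 0.0772

0.0772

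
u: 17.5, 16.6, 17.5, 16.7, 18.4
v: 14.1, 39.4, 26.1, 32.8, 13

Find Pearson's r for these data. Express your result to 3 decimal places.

n = 5, Σu = 86.7, Σv = 125.4, Σu² = 1505.51, Σv² = 3677.22, Σuv = 2144.5
nΣuv − ΣuΣv = 10722.5 − 10872.18 = -149.68
nΣu² − (Σu)² = 7527.55 − 7516.89 = 10.66; nΣv² − (Σv)² = 18386.1 − 15725.16 = 2660.94
r = -149.68 / √(10.66 × 2660.94) = -149.68 / 168.4210 ≈ -0.889

-0.889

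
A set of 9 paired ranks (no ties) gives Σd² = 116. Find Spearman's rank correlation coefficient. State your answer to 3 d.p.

ρ = 1 − 6Σd² / [n(n²−1)] = 1 − 6×116 / (9×80)
  = 1 − 696/720 = 1 − 0.9667 ≈ 0.033

0.033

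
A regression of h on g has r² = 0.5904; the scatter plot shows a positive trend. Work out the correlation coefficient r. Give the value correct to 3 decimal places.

|r| = √0.5904 = 0.768
The association is positive, so r = 0.768.

0.768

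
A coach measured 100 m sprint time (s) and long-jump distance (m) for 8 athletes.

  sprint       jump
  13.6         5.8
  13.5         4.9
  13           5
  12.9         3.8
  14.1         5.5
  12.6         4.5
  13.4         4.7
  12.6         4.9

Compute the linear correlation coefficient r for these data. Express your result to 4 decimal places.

n = 8, Σx = 105.7, Σy = 39.1, Σx² = 1398.51, Σy² = 193.69, Σxy = 518.02
nΣxy − ΣxΣy = 4144.16 − 4132.87 = 11.29
nΣx² − (Σx)² = 11188.08 − 11172.49 = 15.59; nΣy² − (Σy)² = 1549.52 − 1528.81 = 20.71
r = 11.29 / √(15.59 × 20.71) = 11.29 / 17.9686 ≈ 0.6283

0.6283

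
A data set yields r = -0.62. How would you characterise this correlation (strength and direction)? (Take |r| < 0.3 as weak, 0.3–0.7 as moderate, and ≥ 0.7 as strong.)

r = -0.62 < 0 so the relationship is negative.
|r| = 0.62, which falls in the moderate range.

moderate negative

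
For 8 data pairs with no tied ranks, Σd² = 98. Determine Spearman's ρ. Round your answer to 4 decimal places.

-0.1667

ρ = 1 − 6Σd² / [n(n²−1)] = 1 − 6×98 / (8×63)
  = 1 − 588/504 = 1 − 1.16667 ≈ -0.1667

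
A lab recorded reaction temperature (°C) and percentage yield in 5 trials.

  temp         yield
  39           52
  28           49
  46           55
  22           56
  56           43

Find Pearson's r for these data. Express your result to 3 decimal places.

n = 5, Σx = 191, Σy = 255, Σx² = 8041, Σy² = 13115, Σxy = 9570
nΣxy − ΣxΣy = 47850 − 48705 = -855
nΣx² − (Σx)² = 40205 − 36481 = 3724; nΣy² − (Σy)² = 65575 − 65025 = 550
r = -855 / √(3724 × 550) = -855 / 1431.1534 ≈ -0.597

-0.597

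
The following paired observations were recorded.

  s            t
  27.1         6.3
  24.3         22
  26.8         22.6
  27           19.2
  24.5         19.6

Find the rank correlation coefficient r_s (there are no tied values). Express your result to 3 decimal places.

Rank s: 5, 1, 3, 4, 2
Rank t: 1, 4, 5, 2, 3
d = rank(s) − rank(t): 4, -3, -2, 2, -1; Σd² = 34
ρ = 1 − 6Σd² / [n(n²−1)] = 1 − 6×34 / (5×24) = 1 − 204/120 ≈ -0.700

-0.700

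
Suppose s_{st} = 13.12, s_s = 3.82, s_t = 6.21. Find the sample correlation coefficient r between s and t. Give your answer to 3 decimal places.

0.553

r = Cov(s,t) / (s_s · s_t) = 13.12 / (3.82 × 6.21)
  = 13.12 / 23.7222 ≈ 0.553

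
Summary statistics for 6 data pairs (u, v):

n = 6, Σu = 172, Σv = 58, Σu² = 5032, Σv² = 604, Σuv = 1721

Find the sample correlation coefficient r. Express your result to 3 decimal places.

0.880

r = (nΣuv − ΣuΣv) / √[(nΣu² − (Σu)²)(nΣv² − (Σv)²)]
Numerator: 6×1721 − 172×58 = 350
Denominator: √[(30192 − 29584)(3624 − 3364)] = √[608 × 260] = 397.5928
r = 350 / 397.5928 ≈ 0.880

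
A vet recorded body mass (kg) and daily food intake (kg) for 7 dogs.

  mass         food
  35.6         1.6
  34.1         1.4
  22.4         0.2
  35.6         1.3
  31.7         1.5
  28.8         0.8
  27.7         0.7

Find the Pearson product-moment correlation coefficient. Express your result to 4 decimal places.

0.9386

n = 7, Σx = 215.9, Σy = 7.5, Σx² = 6800.91, Σy² = 9.63, Σxy = 245.44
nΣxy − ΣxΣy = 1718.08 − 1619.25 = 98.83
nΣx² − (Σx)² = 47606.37 − 46612.81 = 993.56; nΣy² − (Σy)² = 67.41 − 56.25 = 11.16
r = 98.83 / √(993.56 × 11.16) = 98.83 / 105.3002 ≈ 0.9386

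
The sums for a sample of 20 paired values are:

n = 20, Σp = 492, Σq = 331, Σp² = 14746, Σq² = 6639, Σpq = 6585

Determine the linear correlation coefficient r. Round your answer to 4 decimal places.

r = (nΣpq − ΣpΣq) / √[(nΣp² − (Σp)²)(nΣq² − (Σq)²)]
Numerator: 20×6585 − 492×331 = -31152
Denominator: √[(294920 − 242064)(132780 − 109561)] = √[52856 × 23219] = 35032.3203
r = -31152 / 35032.3203 ≈ -0.8892

-0.8892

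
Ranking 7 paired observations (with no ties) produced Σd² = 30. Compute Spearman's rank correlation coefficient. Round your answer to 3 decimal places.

ρ = 1 − 6Σd² / [n(n²−1)] = 1 − 6×30 / (7×48)
  = 1 − 180/336 = 1 − 0.5357 ≈ 0.464

0.464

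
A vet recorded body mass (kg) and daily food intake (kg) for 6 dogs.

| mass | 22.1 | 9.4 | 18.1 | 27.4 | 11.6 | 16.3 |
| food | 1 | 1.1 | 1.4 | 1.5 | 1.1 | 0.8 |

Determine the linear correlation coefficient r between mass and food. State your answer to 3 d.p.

n = 6, Σx = 104.9, Σy = 6.9, Σx² = 2055.39, Σy² = 8.27, Σxy = 124.68
nΣxy − ΣxΣy = 748.08 − 723.81 = 24.27
nΣx² − (Σx)² = 12332.34 − 11004.01 = 1328.33; nΣy² − (Σy)² = 49.62 − 47.61 = 2.01
r = 24.27 / √(1328.33 × 2.01) = 24.27 / 51.6715 ≈ 0.470

0.470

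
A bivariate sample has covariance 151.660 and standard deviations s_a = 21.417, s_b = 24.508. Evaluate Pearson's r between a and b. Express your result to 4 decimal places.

r = Cov(a,b) / (s_a · s_b) = 151.660 / (21.417 × 24.508)
  = 151.660 / 524.8878 ≈ 0.2889

0.2889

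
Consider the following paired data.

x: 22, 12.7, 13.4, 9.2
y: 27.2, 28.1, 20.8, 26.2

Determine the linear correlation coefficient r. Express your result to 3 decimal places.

0.179

n = 4, Σx = 57.3, Σy = 102.3, Σx² = 909.49, Σy² = 2648.53, Σxy = 1475.03
nΣxy − ΣxΣy = 5900.12 − 5861.79 = 38.33
nΣx² − (Σx)² = 3637.96 − 3283.29 = 354.67; nΣy² − (Σy)² = 10594.12 − 10465.29 = 128.83
r = 38.33 / √(354.67 × 128.83) = 38.33 / 213.7572 ≈ 0.179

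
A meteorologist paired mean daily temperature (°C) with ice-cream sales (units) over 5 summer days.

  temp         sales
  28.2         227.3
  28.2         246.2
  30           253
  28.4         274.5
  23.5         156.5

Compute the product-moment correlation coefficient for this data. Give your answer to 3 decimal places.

n = 5, Σx = 138.3, Σy = 1157.5, Σx² = 3849.29, Σy² = 276131.23, Σxy = 32416.25
nΣxy − ΣxΣy = 162081.25 − 160082.25 = 1999
nΣx² − (Σx)² = 19246.45 − 19126.89 = 119.56; nΣy² − (Σy)² = 1380656.15 − 1339806.25 = 40849.9
r = 1999 / √(119.56 × 40849.9) = 1999 / 2209.9806 ≈ 0.905

0.905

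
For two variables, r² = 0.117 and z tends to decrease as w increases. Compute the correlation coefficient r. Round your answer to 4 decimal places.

-0.3421

|r| = √0.117 = 0.3421
The association is negative, so r = −0.3421.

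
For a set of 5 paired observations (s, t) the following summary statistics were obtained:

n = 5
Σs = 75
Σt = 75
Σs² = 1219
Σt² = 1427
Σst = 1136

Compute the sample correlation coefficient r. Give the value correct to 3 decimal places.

r = (nΣst − ΣsΣt) / √[(nΣs² − (Σs)²)(nΣt² − (Σt)²)]
Numerator: 5×1136 − 75×75 = 55
Denominator: √[(6095 − 5625)(7135 − 5625)] = √[470 × 1510] = 842.4369
r = 55 / 842.4369 ≈ 0.065

0.065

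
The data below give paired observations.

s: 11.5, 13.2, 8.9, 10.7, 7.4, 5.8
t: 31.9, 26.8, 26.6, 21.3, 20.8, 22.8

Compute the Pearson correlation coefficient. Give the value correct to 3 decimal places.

0.552

n = 6, Σs = 57.5, Σt = 150.2, Σs² = 588.59, Σt² = 3849.58, Σst = 1471.42
nΣst − ΣsΣt = 8828.52 − 8636.5 = 192.02
nΣs² − (Σs)² = 3531.54 − 3306.25 = 225.29; nΣt² − (Σt)² = 23097.48 − 22560.04 = 537.44
r = 192.02 / √(225.29 × 537.44) = 192.02 / 347.9653 ≈ 0.552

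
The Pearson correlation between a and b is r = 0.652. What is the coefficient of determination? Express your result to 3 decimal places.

0.425

r² = (0.652)² = 0.425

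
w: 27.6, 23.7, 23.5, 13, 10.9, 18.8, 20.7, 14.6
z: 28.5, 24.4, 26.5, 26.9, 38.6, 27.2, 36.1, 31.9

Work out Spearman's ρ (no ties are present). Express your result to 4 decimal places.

Rank w: 8, 7, 6, 2, 1, 4, 5, 3
Rank z: 5, 1, 2, 3, 8, 4, 7, 6
d = rank(w) − rank(z): 3, 6, 4, -1, -7, 0, -2, -3; Σd² = 124
ρ = 1 − 6Σd² / [n(n²−1)] = 1 − 6×124 / (8×63) = 1 − 744/504 ≈ -0.4762

-0.4762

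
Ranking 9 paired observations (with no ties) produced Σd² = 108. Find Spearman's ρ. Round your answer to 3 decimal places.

ρ = 1 − 6Σd² / [n(n²−1)] = 1 − 6×108 / (9×80)
  = 1 − 648/720 = 1 − 0.9000 ≈ 0.100

0.100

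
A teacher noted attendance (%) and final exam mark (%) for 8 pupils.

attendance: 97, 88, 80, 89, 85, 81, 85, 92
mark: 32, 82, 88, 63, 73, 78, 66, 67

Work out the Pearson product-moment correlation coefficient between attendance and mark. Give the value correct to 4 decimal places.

n = 8, Σx = 697, Σy = 549, Σx² = 60949, Σy² = 39719, Σxy = 47264
nΣxy − ΣxΣy = 378112 − 382653 = -4541
nΣx² − (Σx)² = 487592 − 485809 = 1783; nΣy² − (Σy)² = 317752 − 301401 = 16351
r = -4541 / √(1783 × 16351) = -4541 / 5399.4290 ≈ -0.8410

-0.8410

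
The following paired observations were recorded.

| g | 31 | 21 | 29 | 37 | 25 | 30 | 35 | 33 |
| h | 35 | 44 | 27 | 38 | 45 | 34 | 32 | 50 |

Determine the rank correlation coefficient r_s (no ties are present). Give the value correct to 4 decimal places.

Rank g: 5, 1, 3, 8, 2, 4, 7, 6
Rank h: 4, 6, 1, 5, 7, 3, 2, 8
d = rank(g) − rank(h): 1, -5, 2, 3, -5, 1, 5, -2; Σd² = 94
ρ = 1 − 6Σd² / [n(n²−1)] = 1 − 6×94 / (8×63) = 1 − 564/504 ≈ -0.1190

-0.1190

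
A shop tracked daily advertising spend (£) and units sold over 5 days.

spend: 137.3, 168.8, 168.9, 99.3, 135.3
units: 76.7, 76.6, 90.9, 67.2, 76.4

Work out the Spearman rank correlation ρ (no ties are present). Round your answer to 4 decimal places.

0.9000

Rank spend: 3, 4, 5, 1, 2
Rank units: 4, 3, 5, 1, 2
d = rank(spend) − rank(units): -1, 1, 0, 0, 0; Σd² = 2
ρ = 1 − 6Σd² / [n(n²−1)] = 1 − 6×2 / (5×24) = 1 − 12/120 ≈ 0.9000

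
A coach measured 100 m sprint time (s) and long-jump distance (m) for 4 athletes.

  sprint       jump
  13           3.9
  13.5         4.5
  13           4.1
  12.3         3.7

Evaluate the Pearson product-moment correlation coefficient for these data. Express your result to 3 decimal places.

n = 4, Σx = 51.8, Σy = 16.2, Σx² = 671.54, Σy² = 65.96, Σxy = 210.26
nΣxy − ΣxΣy = 841.04 − 839.16 = 1.88
nΣx² − (Σx)² = 2686.16 − 2683.24 = 2.92; nΣy² − (Σy)² = 263.84 − 262.44 = 1.4
r = 1.88 / √(2.92 × 1.4) = 1.88 / 2.0219 ≈ 0.930

0.930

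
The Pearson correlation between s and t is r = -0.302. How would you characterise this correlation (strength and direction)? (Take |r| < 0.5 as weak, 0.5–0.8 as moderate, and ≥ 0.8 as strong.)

r = -0.302 < 0 so the relationship is negative.
|r| = 0.302, which falls in the weak range.

weak negative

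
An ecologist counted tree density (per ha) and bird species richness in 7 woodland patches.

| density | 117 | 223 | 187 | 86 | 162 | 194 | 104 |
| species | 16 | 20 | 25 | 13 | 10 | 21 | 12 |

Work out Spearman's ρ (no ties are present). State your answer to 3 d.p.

0.607

Rank density: 3, 7, 5, 1, 4, 6, 2
Rank species: 4, 5, 7, 3, 1, 6, 2
d = rank(density) − rank(species): -1, 2, -2, -2, 3, 0, 0; Σd² = 22
ρ = 1 − 6Σd² / [n(n²−1)] = 1 − 6×22 / (7×48) = 1 − 132/336 ≈ 0.607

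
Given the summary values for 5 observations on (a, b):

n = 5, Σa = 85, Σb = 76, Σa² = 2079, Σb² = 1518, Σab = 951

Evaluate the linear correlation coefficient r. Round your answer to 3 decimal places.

r = (nΣab − ΣaΣb) / √[(nΣa² − (Σa)²)(nΣb² − (Σb)²)]
Numerator: 5×951 − 85×76 = -1705
Denominator: √[(10395 − 7225)(7590 − 5776)] = √[3170 × 1814] = 2397.9950
r = -1705 / 2397.9950 ≈ -0.711

-0.711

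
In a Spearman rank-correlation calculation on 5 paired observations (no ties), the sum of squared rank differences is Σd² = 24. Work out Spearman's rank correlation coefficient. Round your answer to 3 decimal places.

ρ = 1 − 6Σd² / [n(n²−1)] = 1 − 6×24 / (5×24)
  = 1 − 144/120 = 1 − 1.2000 ≈ -0.200

-0.200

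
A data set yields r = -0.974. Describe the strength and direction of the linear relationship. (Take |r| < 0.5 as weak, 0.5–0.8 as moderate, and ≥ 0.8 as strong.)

r = -0.974 < 0 so the relationship is negative.
|r| = 0.974, which falls in the strong range.

strong negative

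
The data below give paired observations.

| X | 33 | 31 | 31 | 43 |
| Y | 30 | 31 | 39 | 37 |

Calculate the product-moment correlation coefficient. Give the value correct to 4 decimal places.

n = 4, ΣX = 138, ΣY = 137, ΣX² = 4860, ΣY² = 4751, ΣXY = 4751
nΣXY − ΣXΣY = 19004 − 18906 = 98
nΣX² − (ΣX)² = 19440 − 19044 = 396; nΣY² − (ΣY)² = 19004 − 18769 = 235
r = 98 / √(396 × 235) = 98 / 305.0574 ≈ 0.3213

0.3213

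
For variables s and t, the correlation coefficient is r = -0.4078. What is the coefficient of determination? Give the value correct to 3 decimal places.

r² = (-0.4078)² = 0.166

0.166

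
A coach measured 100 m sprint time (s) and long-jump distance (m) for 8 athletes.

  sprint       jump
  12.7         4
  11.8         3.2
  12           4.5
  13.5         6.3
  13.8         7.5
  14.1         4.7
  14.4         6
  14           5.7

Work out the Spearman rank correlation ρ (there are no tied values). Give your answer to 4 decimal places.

Rank sprint: 3, 1, 2, 4, 5, 7, 8, 6
Rank jump: 2, 1, 3, 7, 8, 4, 6, 5
d = rank(sprint) − rank(jump): 1, 0, -1, -3, -3, 3, 2, 1; Σd² = 34
ρ = 1 − 6Σd² / [n(n²−1)] = 1 − 6×34 / (8×63) = 1 − 204/504 ≈ 0.5952

0.5952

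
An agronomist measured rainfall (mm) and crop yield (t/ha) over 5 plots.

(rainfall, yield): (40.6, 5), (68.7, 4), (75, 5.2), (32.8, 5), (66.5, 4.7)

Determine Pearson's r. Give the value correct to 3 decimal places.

-0.319

n = 5, Σx = 283.6, Σy = 23.9, Σx² = 17491.14, Σy² = 115.13, Σxy = 1344.35
nΣxy − ΣxΣy = 6721.75 − 6778.04 = -56.29
nΣx² − (Σx)² = 87455.7 − 80428.96 = 7026.74; nΣy² − (Σy)² = 575.65 − 571.21 = 4.44
r = -56.29 / √(7026.74 × 4.44) = -56.29 / 176.6316 ≈ -0.319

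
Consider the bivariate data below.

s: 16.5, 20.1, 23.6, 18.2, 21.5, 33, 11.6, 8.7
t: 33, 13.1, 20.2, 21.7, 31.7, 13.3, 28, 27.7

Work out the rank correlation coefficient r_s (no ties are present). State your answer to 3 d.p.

-0.500

Rank s: 3, 5, 7, 4, 6, 8, 2, 1
Rank t: 8, 1, 3, 4, 7, 2, 6, 5
d = rank(s) − rank(t): -5, 4, 4, 0, -1, 6, -4, -4; Σd² = 126
ρ = 1 − 6Σd² / [n(n²−1)] = 1 − 6×126 / (8×63) = 1 − 756/504 ≈ -0.500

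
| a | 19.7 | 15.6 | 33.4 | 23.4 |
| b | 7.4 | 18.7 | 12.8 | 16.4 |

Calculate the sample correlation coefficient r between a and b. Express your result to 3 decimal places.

-0.218

n = 4, Σa = 92.1, Σb = 55.3, Σa² = 2294.57, Σb² = 837.25, Σab = 1248.78
nΣab − ΣaΣb = 4995.12 − 5093.13 = -98.01
nΣa² − (Σa)² = 9178.28 − 8482.41 = 695.87; nΣb² − (Σb)² = 3349 − 3058.09 = 290.91
r = -98.01 / √(695.87 × 290.91) = -98.01 / 449.9284 ≈ -0.218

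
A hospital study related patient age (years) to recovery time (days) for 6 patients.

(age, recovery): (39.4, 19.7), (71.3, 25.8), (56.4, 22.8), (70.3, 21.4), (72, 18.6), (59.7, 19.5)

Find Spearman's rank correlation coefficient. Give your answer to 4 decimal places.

Rank age: 1, 5, 2, 4, 6, 3
Rank recovery: 3, 6, 5, 4, 1, 2
d = rank(age) − rank(recovery): -2, -1, -3, 0, 5, 1; Σd² = 40
ρ = 1 − 6Σd² / [n(n²−1)] = 1 − 6×40 / (6×35) = 1 − 240/210 ≈ -0.1429

-0.1429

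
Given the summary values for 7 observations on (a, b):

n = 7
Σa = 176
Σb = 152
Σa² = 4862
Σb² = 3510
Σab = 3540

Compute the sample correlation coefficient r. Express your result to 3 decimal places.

-0.931

r = (nΣab − ΣaΣb) / √[(nΣa² − (Σa)²)(nΣb² − (Σb)²)]
Numerator: 7×3540 − 176×152 = -1972
Denominator: √[(34034 − 30976)(24570 − 23104)] = √[3058 × 1466] = 2117.3162
r = -1972 / 2117.3162 ≈ -0.931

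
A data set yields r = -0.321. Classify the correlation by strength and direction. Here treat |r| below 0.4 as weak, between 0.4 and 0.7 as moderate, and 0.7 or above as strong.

weak negative

r = -0.321 < 0 so the relationship is negative.
|r| = 0.321, which falls in the weak range.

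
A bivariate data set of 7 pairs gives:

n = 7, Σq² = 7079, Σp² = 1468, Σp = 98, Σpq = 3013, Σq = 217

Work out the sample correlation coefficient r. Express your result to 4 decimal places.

r = (nΣpq − ΣpΣq) / √[(nΣp² − (Σp)²)(nΣq² − (Σq)²)]
Numerator: 7×3013 − 98×217 = -175
Denominator: √[(10276 − 9604)(49553 − 47089)] = √[672 × 2464] = 1286.7820
r = -175 / 1286.7820 ≈ -0.1360

-0.1360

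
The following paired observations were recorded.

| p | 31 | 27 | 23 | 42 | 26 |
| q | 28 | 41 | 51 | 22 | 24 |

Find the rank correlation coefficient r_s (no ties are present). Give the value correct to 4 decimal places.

Rank p: 4, 3, 1, 5, 2
Rank q: 3, 4, 5, 1, 2
d = rank(p) − rank(q): 1, -1, -4, 4, 0; Σd² = 34
ρ = 1 − 6Σd² / [n(n²−1)] = 1 − 6×34 / (5×24) = 1 − 204/120 ≈ -0.7000

-0.7000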